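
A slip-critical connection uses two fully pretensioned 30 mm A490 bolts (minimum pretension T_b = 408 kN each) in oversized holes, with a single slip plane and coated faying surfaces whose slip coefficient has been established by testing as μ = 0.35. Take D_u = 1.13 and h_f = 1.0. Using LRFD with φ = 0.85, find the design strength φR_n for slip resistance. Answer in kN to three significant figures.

R_n = μ · D_u · h_f · T_b · n_s · n_b = 0.35 × 1.13 × 1.0 × 408 × 1 × 2 = 322.7 kN.
Design strength φR_n = 0.85 × 322.7 = 274 kN.

274 kN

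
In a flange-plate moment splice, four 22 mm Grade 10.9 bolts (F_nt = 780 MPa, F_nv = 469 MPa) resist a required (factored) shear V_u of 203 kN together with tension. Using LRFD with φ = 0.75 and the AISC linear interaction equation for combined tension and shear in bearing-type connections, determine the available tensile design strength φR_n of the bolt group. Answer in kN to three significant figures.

A_b = π·22²/4 = 380.1 mm²; f_rv = 203 × 1000 / (4 × 380.1) = 133.5 MPa.
F'_nt = 1.3 F_nt − (F_nt / φF_nv) f_rv = 1.3·780 − (780/(0.75·469))·133.5 = 718 MPa, capped at F_nt → F'_nt = 718 MPa.
R_n = F'_nt · A_b · n = 718 × 380.1 × 4 / 1000 = 1092 kN.
Design strength φR_n = 0.75 × 1092 = 819 kN.

819 kN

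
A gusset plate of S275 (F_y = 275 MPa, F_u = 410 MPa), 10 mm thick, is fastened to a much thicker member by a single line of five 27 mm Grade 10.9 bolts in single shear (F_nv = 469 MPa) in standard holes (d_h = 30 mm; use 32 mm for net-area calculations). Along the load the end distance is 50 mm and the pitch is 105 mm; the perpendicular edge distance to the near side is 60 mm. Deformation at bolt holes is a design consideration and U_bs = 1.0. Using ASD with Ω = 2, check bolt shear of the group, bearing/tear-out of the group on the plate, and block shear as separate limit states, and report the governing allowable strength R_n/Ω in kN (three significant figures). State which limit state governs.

478 kN (block shear governs)

Bolt shear: A_b = π·27²/4 = 572.6 mm²; R_n = 469 × 572.6 × 5 × 1 / 1000 = 1343 kN → 1343 / 2 = 671 kN.
Bearing: edge l_c = 35, r_n = 172.2 kN; interior l_c = 75, r_n = 265.7 kN; R_n = 172.2 + 4·265.7 = 1235 kN → 617 kN.
Block shear: A_gv = 4700, A_nv = 3260, A_nt = 440 mm²; R_n = min(0.6F_uA_nv, 0.6F_yA_gv) + U_bs·F_u·A_nt = 955.9 kN → 478 kN.
Block shear governs: 478 kN.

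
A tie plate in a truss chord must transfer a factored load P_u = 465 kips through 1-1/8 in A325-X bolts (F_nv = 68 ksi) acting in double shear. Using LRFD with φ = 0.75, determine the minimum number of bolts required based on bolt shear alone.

5 bolts

A_b = π·1.125²/4 = 0.994 in².
Per-bolt design strength φR_n = 0.75 × 68 × 0.994 × 2 = 101.4 kips.
n ≥ 465 / 101.4 = 4.586 → use 5 bolts.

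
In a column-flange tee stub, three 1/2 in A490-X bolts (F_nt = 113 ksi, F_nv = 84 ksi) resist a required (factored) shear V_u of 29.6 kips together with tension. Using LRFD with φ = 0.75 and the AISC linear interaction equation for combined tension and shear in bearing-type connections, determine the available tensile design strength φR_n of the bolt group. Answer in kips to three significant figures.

25.1 kips

A_b = π·0.5²/4 = 0.1963 in²; f_rv = 29.6 / (3 × 0.1963) = 50.25 ksi.
F'_nt = 1.3 F_nt − (F_nt / φF_nv) f_rv = 1.3·113 − (113/(0.75·84))·50.25 = 56.77 ksi, capped at F_nt → F'_nt = 56.77 ksi.
R_n = F'_nt · A_b · n = 56.77 × 0.1963 × 3 = 33.44 kips.
Design strength φR_n = 0.75 × 33.44 = 25.1 kips.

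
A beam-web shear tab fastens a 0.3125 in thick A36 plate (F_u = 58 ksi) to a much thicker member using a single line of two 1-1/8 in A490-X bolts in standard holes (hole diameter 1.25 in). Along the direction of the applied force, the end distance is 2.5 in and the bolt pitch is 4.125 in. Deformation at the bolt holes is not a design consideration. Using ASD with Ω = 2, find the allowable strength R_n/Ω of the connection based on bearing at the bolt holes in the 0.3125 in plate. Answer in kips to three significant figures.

Per bolt r_n = 1.5 l_c t F_u ≤ 3.0 d t F_u; upper limit = 3.0 × 1.125 × 0.3125 × 58 = 61.17 kips.
Edge bolt: l_c = 2.5 − 1.25/2 = 1.875 in → 1.5 × 1.875 × 0.3125 × 58 = 50.98 → r_n = 50.98 kips.
Interior bolts: l_c = 4.125 − 1.25 = 2.875 in → 1.5 × 2.875 × 0.3125 × 58 = 78.16 → r_n = 61.17 kips.
R_n = 1 × 50.98 + 1 × 61.17 = 112.1 kips.
Allowable strength R_n/Ω = 112.1 / 2 = 56.1 kips.

56.1 kips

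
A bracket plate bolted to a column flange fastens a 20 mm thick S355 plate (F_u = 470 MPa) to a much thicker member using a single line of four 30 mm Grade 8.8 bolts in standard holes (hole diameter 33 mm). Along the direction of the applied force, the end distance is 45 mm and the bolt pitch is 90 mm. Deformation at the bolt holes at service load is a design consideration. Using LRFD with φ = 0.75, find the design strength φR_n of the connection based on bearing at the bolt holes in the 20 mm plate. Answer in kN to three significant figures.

1690 kN

Per bolt r_n = 1.2 l_c t F_u ≤ 2.4 d t F_u; upper limit = 2.4 × 30 × 20 × 470 / 1000 = 676.8 kN.
Edge bolt: l_c = 45 − 33/2 = 28.5 mm → 1.2 × 28.5 × 20 × 470 / 1000 = 321.5 → r_n = 321.5 kN.
Interior bolts: l_c = 90 − 33 = 57 mm → 1.2 × 57 × 20 × 470 / 1000 = 643 → r_n = 643 kN.
R_n = 1 × 321.5 + 3 × 643 = 2250 kN.
Design strength φR_n = 0.75 × 2250 = 1690 kN.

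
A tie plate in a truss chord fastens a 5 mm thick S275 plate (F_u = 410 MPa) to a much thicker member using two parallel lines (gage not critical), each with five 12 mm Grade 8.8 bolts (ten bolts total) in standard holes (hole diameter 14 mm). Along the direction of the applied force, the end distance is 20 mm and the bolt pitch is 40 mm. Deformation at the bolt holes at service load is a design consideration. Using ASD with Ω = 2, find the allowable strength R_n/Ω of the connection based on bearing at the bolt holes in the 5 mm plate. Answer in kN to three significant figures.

268 kN

Per bolt r_n = 1.2 l_c t F_u ≤ 2.4 d t F_u; upper limit = 2.4 × 12 × 5 × 410 / 1000 = 59.04 kN.
Edge bolt: l_c = 20 − 14/2 = 13 mm → 1.2 × 13 × 5 × 410 / 1000 = 31.98 → r_n = 31.98 kN.
Interior bolts: l_c = 40 − 14 = 26 mm → 1.2 × 26 × 5 × 410 / 1000 = 63.96 → r_n = 59.04 kN.
R_n = 2 × 31.98 + 8 × 59.04 = 536.3 kN.
Allowable strength R_n/Ω = 536.3 / 2 = 268 kN.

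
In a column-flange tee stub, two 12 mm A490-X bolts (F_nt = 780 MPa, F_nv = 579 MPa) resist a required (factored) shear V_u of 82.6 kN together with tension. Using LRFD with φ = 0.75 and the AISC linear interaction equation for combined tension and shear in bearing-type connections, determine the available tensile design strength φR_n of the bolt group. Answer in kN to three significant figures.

60.7 kN

A_b = π·12²/4 = 113.1 mm²; f_rv = 82.6 × 1000 / (2 × 113.1) = 365.2 MPa.
F'_nt = 1.3 F_nt − (F_nt / φF_nv) f_rv = 1.3·780 − (780/(0.75·579))·365.2 = 358.1 MPa, capped at F_nt → F'_nt = 358.1 MPa.
R_n = F'_nt · A_b · n = 358.1 × 113.1 × 2 / 1000 = 81 kN.
Design strength φR_n = 0.75 × 81 = 60.7 kN.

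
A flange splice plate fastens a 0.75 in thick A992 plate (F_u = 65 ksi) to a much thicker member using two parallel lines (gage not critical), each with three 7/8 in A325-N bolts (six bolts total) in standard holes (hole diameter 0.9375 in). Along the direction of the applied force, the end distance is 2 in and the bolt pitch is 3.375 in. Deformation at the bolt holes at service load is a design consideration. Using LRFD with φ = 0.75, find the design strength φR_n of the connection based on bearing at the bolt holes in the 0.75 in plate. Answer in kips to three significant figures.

441 kips

Per bolt r_n = 1.2 l_c t F_u ≤ 2.4 d t F_u; upper limit = 2.4 × 0.875 × 0.75 × 65 = 102.4 kips.
Edge bolt: l_c = 2 − 0.9375/2 = 1.531 in → 1.2 × 1.531 × 0.75 × 65 = 89.58 → r_n = 89.58 kips.
Interior bolts: l_c = 3.375 − 0.9375 = 2.438 in → 1.2 × 2.438 × 0.75 × 65 = 142.6 → r_n = 102.4 kips.
R_n = 2 × 89.58 + 4 × 102.4 = 588.7 kips.
Design strength φR_n = 0.75 × 588.7 = 441 kips.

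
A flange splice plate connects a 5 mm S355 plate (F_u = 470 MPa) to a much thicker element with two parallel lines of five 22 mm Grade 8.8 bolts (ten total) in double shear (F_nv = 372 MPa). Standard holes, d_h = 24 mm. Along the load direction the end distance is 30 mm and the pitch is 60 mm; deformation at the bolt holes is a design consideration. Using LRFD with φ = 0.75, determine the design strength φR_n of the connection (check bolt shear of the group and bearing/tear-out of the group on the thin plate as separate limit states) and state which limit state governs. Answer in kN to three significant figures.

685 kN (bearing governs)

Bolt shear: A_b = π·22²/4 = 380.1 mm²; R_n = 372 × 380.1 × 10 × 2 / 1000 = 2828 kN → 0.75 × 2828 = 2120 kN.
Bearing (1.2 l_c t F_u ≤ 2.4 d t F_u): upper limit = 2.4·22·5·470 / 1000 = 124.1 kN.
  Edge l_c = 30 − 24/2 = 18 → r_n = 50.76 kN; interior l_c = 60 − 24 = 36 → r_n = 101.5 kN.
  R_n,bearing = 2·50.76 + 8·101.5 = 913.7 kN → 0.75 × 913.7 = 685 kN.
Bearing governs: 685 kN.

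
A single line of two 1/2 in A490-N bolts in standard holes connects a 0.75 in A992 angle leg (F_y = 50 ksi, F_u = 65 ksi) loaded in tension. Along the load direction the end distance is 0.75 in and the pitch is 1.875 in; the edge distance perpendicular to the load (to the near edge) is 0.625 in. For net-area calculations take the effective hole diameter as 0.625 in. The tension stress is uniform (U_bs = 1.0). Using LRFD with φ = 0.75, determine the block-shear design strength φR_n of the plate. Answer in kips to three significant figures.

48.4 kips

Shear plane L_v = 0.75 + 1·1.875 = 2.625 in; A_gv = 2.625 × 0.75 = 1.969 in².
A_nv = (2.625 − 1.5·0.625) × 0.75 = 1.266 in².
A_nt = (0.625 − 0.5·0.625) × 0.75 = 0.2344 in².
0.6 F_u A_nv = 49.36 kips; 0.6 F_y A_gv = 59.06 kips → shear rupture governs the shear term.
R_n = 49.36 + 1.0 × 65 × 0.2344 = 64.59 kips.
Design strength φR_n = 0.75 × 64.59 = 48.4 kips.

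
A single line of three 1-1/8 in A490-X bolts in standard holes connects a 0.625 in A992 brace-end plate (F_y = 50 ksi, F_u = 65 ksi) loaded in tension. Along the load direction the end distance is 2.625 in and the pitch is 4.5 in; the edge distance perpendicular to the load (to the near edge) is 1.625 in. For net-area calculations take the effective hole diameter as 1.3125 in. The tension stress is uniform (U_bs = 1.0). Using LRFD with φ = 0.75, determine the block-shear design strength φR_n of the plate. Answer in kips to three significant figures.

Shear plane L_v = 2.625 + 2·4.5 = 11.62 in; A_gv = 11.62 × 0.625 = 7.266 in².
A_nv = (11.62 − 2.5·1.3125) × 0.625 = 5.215 in².
A_nt = (1.625 − 0.5·1.3125) × 0.625 = 0.6055 in².
0.6 F_u A_nv = 203.4 kips; 0.6 F_y A_gv = 218 kips → shear rupture governs the shear term.
R_n = 203.4 + 1.0 × 65 × 0.6055 = 242.7 kips.
Design strength φR_n = 0.75 × 242.7 = 182 kips.

182 kips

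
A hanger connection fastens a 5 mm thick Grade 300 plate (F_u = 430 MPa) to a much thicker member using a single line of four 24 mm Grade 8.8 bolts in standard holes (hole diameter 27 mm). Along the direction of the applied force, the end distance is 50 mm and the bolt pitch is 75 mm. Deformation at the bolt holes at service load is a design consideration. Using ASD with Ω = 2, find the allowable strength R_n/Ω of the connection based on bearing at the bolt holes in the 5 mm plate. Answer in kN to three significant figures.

Per bolt r_n = 1.2 l_c t F_u ≤ 2.4 d t F_u; upper limit = 2.4 × 24 × 5 × 430 / 1000 = 123.8 kN.
Edge bolt: l_c = 50 − 27/2 = 36.5 mm → 1.2 × 36.5 × 5 × 430 / 1000 = 94.17 → r_n = 94.17 kN.
Interior bolts: l_c = 75 − 27 = 48 mm → 1.2 × 48 × 5 × 430 / 1000 = 123.8 → r_n = 123.8 kN.
R_n = 1 × 94.17 + 3 × 123.8 = 465.7 kN.
Allowable strength R_n/Ω = 465.7 / 2 = 233 kN.

233 kN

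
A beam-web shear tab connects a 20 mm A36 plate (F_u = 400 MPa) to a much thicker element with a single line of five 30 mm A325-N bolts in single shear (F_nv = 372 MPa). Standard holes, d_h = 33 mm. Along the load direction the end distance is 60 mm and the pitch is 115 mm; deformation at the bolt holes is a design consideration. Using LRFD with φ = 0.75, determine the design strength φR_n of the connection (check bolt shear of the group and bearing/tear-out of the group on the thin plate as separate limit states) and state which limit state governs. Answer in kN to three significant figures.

Bolt shear: A_b = π·30²/4 = 706.9 mm²; R_n = 372 × 706.9 × 5 × 1 / 1000 = 1315 kN → 0.75 × 1315 = 986 kN.
Bearing (1.2 l_c t F_u ≤ 2.4 d t F_u): upper limit = 2.4·30·20·400 / 1000 = 576 kN.
  Edge l_c = 60 − 33/2 = 43.5 → r_n = 417.6 kN; interior l_c = 115 − 33 = 82 → r_n = 576 kN.
  R_n,bearing = 1·417.6 + 4·576 = 2722 kN → 0.75 × 2722 = 2040 kN.
Bolt shear governs: 986 kN.

986 kN (bolt shear governs)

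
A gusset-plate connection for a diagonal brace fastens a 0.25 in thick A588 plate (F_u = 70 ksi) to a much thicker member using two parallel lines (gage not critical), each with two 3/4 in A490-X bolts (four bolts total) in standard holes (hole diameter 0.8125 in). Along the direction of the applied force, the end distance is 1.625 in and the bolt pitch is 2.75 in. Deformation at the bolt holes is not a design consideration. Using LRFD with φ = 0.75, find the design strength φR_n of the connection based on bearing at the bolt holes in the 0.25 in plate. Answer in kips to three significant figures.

107 kips

Per bolt r_n = 1.5 l_c t F_u ≤ 3.0 d t F_u; upper limit = 3.0 × 0.75 × 0.25 × 70 = 39.38 kips.
Edge bolt: l_c = 1.625 − 0.8125/2 = 1.219 in → 1.5 × 1.219 × 0.25 × 70 = 31.99 → r_n = 31.99 kips.
Interior bolts: l_c = 2.75 − 0.8125 = 1.938 in → 1.5 × 1.938 × 0.25 × 70 = 50.86 → r_n = 39.38 kips.
R_n = 2 × 31.99 + 2 × 39.38 = 142.7 kips.
Design strength φR_n = 0.75 × 142.7 = 107 kips.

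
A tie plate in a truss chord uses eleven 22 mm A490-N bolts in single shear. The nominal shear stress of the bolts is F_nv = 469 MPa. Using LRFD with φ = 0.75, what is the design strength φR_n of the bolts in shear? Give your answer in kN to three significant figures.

A_b = π × 22² / 4 = 380.1 mm².
R_n = F_nv · A_b · n · n_s = 469 × 380.1 × 11 × 1 / 1000 = 1961 kN.
Design strength φR_n = 0.75 × 1961 = 1470 kN.

1470 kN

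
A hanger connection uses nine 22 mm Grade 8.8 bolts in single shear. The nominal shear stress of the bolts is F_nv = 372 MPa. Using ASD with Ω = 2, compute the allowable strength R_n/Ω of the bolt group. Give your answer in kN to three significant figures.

A_b = π × 22² / 4 = 380.1 mm².
R_n = F_nv · A_b · n · n_s = 372 × 380.1 × 9 × 1 / 1000 = 1273 kN.
Allowable strength R_n/Ω = 1273 / 2 = 636 kN.

636 kN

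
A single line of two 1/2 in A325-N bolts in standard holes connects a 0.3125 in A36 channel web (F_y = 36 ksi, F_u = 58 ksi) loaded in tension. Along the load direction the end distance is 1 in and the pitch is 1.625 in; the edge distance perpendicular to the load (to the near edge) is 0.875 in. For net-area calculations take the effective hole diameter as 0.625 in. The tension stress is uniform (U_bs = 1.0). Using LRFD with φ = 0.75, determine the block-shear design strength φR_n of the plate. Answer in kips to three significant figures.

Shear plane L_v = 1 + 1·1.625 = 2.625 in; A_gv = 2.625 × 0.3125 = 0.8203 in².
A_nv = (2.625 − 1.5·0.625) × 0.3125 = 0.5273 in².
A_nt = (0.875 − 0.5·0.625) × 0.3125 = 0.1758 in².
0.6 F_u A_nv = 18.35 kips; 0.6 F_y A_gv = 17.72 kips → shear yielding governs the shear term.
R_n = 17.72 + 1.0 × 58 × 0.1758 = 27.91 kips.
Design strength φR_n = 0.75 × 27.91 = 20.9 kips.

20.9 kips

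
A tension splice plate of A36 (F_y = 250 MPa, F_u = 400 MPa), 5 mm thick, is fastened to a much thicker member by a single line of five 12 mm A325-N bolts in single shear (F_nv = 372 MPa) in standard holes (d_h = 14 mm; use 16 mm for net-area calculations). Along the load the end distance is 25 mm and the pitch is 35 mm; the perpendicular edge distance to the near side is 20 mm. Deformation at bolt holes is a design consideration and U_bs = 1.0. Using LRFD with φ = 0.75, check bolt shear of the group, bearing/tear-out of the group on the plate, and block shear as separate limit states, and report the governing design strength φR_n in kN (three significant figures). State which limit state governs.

Bolt shear: A_b = π·12²/4 = 113.1 mm²; R_n = 372 × 113.1 × 5 × 1 / 1000 = 210.4 kN → 0.75 × 210.4 = 158 kN.
Bearing: edge l_c = 18, r_n = 43.2 kN; interior l_c = 21, r_n = 50.4 kN; R_n = 43.2 + 4·50.4 = 244.8 kN → 184 kN.
Block shear: A_gv = 825, A_nv = 465, A_nt = 60 mm²; R_n = min(0.6F_uA_nv, 0.6F_yA_gv) + U_bs·F_u·A_nt = 135.6 kN → 102 kN.
Block shear governs: 102 kN.

102 kN (block shear governs)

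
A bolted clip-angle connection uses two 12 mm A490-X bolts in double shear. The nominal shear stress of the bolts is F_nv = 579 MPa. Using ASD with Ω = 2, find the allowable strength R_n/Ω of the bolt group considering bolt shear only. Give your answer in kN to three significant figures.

A_b = π × 12² / 4 = 113.1 mm².
R_n = F_nv · A_b · n · n_s = 579 × 113.1 × 2 × 2 / 1000 = 261.9 kN.
Allowable strength R_n/Ω = 261.9 / 2 = 131 kN.

131 kN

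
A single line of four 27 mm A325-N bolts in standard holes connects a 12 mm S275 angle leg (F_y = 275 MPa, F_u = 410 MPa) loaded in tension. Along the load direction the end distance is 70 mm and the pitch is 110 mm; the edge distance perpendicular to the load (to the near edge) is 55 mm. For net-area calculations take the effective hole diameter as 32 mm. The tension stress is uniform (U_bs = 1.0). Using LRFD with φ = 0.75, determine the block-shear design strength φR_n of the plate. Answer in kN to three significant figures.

738 kN

Shear plane L_v = 70 + 3·110 = 400 mm; A_gv = 400 × 12 = 4800 mm².
A_nv = (400 − 3.5·32) × 12 = 3456 mm².
A_nt = (55 − 0.5·32) × 12 = 468 mm².
0.6 F_u A_nv = 850.2 kN; 0.6 F_y A_gv = 792 kN → shear yielding governs the shear term.
R_n = 792 + 1.0 × 410 × 468 / 1000 = 983.9 kN.
Design strength φR_n = 0.75 × 983.9 = 738 kN.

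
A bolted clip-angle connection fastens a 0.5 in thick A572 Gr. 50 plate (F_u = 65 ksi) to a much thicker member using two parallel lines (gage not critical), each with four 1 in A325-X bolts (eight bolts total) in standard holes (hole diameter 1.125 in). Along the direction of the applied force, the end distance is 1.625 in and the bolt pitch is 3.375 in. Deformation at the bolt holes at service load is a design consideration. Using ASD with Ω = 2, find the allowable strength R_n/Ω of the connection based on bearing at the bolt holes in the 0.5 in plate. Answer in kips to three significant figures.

275 kips

Per bolt r_n = 1.2 l_c t F_u ≤ 2.4 d t F_u; upper limit = 2.4 × 1 × 0.5 × 65 = 78 kips.
Edge bolt: l_c = 1.625 − 1.125/2 = 1.062 in → 1.2 × 1.062 × 0.5 × 65 = 41.44 → r_n = 41.44 kips.
Interior bolts: l_c = 3.375 − 1.125 = 2.25 in → 1.2 × 2.25 × 0.5 × 65 = 87.75 → r_n = 78 kips.
R_n = 2 × 41.44 + 6 × 78 = 550.9 kips.
Allowable strength R_n/Ω = 550.9 / 2 = 275 kips.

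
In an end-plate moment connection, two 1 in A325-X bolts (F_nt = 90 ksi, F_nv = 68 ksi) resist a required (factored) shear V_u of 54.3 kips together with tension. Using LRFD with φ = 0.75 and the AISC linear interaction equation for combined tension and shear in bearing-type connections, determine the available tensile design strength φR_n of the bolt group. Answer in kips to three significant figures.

66 kips

A_b = π·1²/4 = 0.7854 in²; f_rv = 54.3 / (2 × 0.7854) = 34.57 ksi.
F'_nt = 1.3 F_nt − (F_nt / φF_nv) f_rv = 1.3·90 − (90/(0.75·68))·34.57 = 56 ksi, capped at F_nt → F'_nt = 56 ksi.
R_n = F'_nt · A_b · n = 56 × 0.7854 × 2 = 87.96 kips.
Design strength φR_n = 0.75 × 87.96 = 66 kips.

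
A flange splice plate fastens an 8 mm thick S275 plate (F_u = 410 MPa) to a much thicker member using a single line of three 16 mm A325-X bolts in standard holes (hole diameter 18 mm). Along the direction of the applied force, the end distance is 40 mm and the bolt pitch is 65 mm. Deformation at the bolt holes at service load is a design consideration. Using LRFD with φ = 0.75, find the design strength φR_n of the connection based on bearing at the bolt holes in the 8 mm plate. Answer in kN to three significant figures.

280 kN

Per bolt r_n = 1.2 l_c t F_u ≤ 2.4 d t F_u; upper limit = 2.4 × 16 × 8 × 410 / 1000 = 126 kN.
Edge bolt: l_c = 40 − 18/2 = 31 mm → 1.2 × 31 × 8 × 410 / 1000 = 122 → r_n = 122 kN.
Interior bolts: l_c = 65 − 18 = 47 mm → 1.2 × 47 × 8 × 410 / 1000 = 185 → r_n = 126 kN.
R_n = 1 × 122 + 2 × 126 = 373.9 kN.
Design strength φR_n = 0.75 × 373.9 = 280 kN.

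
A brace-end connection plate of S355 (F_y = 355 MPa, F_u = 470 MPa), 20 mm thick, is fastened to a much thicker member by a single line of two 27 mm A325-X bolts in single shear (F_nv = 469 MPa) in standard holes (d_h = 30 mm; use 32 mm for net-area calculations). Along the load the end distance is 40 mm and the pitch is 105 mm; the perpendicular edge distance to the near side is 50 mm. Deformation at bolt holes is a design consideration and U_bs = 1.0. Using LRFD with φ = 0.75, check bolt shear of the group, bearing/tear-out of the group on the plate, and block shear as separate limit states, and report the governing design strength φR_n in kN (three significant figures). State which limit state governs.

403 kN (bolt shear governs)

Bolt shear: A_b = π·27²/4 = 572.6 mm²; R_n = 469 × 572.6 × 2 × 1 / 1000 = 537.1 kN → 0.75 × 537.1 = 403 kN.
Bearing: edge l_c = 25, r_n = 282 kN; interior l_c = 75, r_n = 609.1 kN; R_n = 282 + 1·609.1 = 891.1 kN → 668 kN.
Block shear: A_gv = 2900, A_nv = 1940, A_nt = 680 mm²; R_n = min(0.6F_uA_nv, 0.6F_yA_gv) + U_bs·F_u·A_nt = 866.7 kN → 650 kN.
Bolt shear governs: 403 kN.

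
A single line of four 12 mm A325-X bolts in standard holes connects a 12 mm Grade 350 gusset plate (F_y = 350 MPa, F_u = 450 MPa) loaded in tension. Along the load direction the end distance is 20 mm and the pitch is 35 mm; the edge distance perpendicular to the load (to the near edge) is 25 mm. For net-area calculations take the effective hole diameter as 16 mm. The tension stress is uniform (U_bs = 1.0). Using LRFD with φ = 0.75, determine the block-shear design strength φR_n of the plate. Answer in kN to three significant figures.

237 kN

Shear plane L_v = 20 + 3·35 = 125 mm; A_gv = 125 × 12 = 1500 mm².
A_nv = (125 − 3.5·16) × 12 = 828 mm².
A_nt = (25 − 0.5·16) × 12 = 204 mm².
0.6 F_u A_nv = 223.6 kN; 0.6 F_y A_gv = 315 kN → shear rupture governs the shear term.
R_n = 223.6 + 1.0 × 450 × 204 / 1000 = 315.4 kN.
Design strength φR_n = 0.75 × 315.4 = 237 kN.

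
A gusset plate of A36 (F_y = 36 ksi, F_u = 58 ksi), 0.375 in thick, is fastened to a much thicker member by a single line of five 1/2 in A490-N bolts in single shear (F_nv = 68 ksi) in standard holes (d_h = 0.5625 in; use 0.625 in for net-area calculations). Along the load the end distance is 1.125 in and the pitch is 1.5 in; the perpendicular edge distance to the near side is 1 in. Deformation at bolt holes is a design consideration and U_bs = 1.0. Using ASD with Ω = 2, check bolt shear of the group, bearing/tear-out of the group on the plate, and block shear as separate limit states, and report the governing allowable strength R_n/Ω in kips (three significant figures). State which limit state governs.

33.4 kips (bolt shear governs)

Bolt shear: A_b = π·0.5²/4 = 0.1963 in²; R_n = 68 × 0.1963 × 5 × 1 = 66.76 kips → 66.76 / 2 = 33.4 kips.
Bearing: edge l_c = 0.8438, r_n = 22.02 kips; interior l_c = 0.9375, r_n = 24.47 kips; R_n = 22.02 + 4·24.47 = 119.9 kips → 59.9 kips.
Block shear: A_gv = 2.672, A_nv = 1.617, A_nt = 0.2578 in²; R_n = min(0.6F_uA_nv, 0.6F_yA_gv) + U_bs·F_u·A_nt = 71.23 kips → 35.6 kips.
Bolt shear governs: 33.4 kips.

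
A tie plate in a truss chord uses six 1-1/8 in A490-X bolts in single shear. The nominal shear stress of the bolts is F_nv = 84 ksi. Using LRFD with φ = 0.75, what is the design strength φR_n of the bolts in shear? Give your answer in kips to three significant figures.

A_b = π × 1.125² / 4 = 0.994 in².
R_n = F_nv · A_b · n · n_s = 84 × 0.994 × 6 × 1 = 501 kips.
Design strength φR_n = 0.75 × 501 = 376 kips.

376 kips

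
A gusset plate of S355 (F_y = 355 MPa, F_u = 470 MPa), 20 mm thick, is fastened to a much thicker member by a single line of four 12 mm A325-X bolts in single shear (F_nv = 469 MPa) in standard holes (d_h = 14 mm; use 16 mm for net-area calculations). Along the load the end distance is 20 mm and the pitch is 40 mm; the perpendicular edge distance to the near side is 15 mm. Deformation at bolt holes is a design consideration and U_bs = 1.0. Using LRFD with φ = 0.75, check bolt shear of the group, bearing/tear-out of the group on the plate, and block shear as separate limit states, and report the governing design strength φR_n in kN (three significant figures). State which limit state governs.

Bolt shear: A_b = π·12²/4 = 113.1 mm²; R_n = 469 × 113.1 × 4 × 1 / 1000 = 212.2 kN → 0.75 × 212.2 = 159 kN.
Bearing: edge l_c = 13, r_n = 146.6 kN; interior l_c = 26, r_n = 270.7 kN; R_n = 146.6 + 3·270.7 = 958.8 kN → 719 kN.
Block shear: A_gv = 2800, A_nv = 1680, A_nt = 140 mm²; R_n = min(0.6F_uA_nv, 0.6F_yA_gv) + U_bs·F_u·A_nt = 539.6 kN → 405 kN.
Bolt shear governs: 159 kN.

159 kN (bolt shear governs)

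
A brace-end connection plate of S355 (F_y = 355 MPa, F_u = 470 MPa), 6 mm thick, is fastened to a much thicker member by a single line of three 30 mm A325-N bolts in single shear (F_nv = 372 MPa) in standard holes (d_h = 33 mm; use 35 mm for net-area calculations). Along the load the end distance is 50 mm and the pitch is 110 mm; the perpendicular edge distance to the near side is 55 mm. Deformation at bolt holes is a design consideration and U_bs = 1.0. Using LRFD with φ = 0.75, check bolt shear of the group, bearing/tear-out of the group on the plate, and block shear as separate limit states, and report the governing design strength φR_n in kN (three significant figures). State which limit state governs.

Bolt shear: A_b = π·30²/4 = 706.9 mm²; R_n = 372 × 706.9 × 3 × 1 / 1000 = 788.9 kN → 0.75 × 788.9 = 592 kN.
Bearing: edge l_c = 33.5, r_n = 113.4 kN; interior l_c = 77, r_n = 203 kN; R_n = 113.4 + 2·203 = 519.4 kN → 390 kN.
Block shear: A_gv = 1620, A_nv = 1095, A_nt = 225 mm²; R_n = min(0.6F_uA_nv, 0.6F_yA_gv) + U_bs·F_u·A_nt = 414.5 kN → 311 kN.
Block shear governs: 311 kN.

311 kN (block shear governs)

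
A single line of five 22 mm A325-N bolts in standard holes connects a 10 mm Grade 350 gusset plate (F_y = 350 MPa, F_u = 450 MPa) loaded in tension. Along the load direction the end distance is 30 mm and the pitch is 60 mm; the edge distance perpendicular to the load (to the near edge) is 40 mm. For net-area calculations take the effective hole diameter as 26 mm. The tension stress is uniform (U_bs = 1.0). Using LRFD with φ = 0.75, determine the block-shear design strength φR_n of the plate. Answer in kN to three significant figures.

401 kN

Shear plane L_v = 30 + 4·60 = 270 mm; A_gv = 270 × 10 = 2700 mm².
A_nv = (270 − 4.5·26) × 10 = 1530 mm².
A_nt = (40 − 0.5·26) × 10 = 270 mm².
0.6 F_u A_nv = 413.1 kN; 0.6 F_y A_gv = 567 kN → shear rupture governs the shear term.
R_n = 413.1 + 1.0 × 450 × 270 / 1000 = 534.6 kN.
Design strength φR_n = 0.75 × 534.6 = 401 kN.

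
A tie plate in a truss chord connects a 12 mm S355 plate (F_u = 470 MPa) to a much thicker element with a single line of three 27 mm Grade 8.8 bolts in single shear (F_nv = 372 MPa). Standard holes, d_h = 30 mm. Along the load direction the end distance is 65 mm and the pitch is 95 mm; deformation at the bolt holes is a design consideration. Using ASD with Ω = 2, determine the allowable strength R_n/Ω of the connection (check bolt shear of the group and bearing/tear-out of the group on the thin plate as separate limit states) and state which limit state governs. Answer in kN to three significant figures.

319 kN (bolt shear governs)

Bolt shear: A_b = π·27²/4 = 572.6 mm²; R_n = 372 × 572.6 × 3 × 1 / 1000 = 639 kN → 639 / 2 = 319 kN.
Bearing (1.2 l_c t F_u ≤ 2.4 d t F_u): upper limit = 2.4·27·12·470 / 1000 = 365.5 kN.
  Edge l_c = 65 − 30/2 = 50 → r_n = 338.4 kN; interior l_c = 95 − 30 = 65 → r_n = 365.5 kN.
  R_n,bearing = 1·338.4 + 2·365.5 = 1069 kN → 1069 / 2 = 535 kN.
Bolt shear governs: 319 kN.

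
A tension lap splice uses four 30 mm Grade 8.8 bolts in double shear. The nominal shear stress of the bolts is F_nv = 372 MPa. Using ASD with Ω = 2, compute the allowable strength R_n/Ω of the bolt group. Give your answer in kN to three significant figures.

1050 kN

A_b = π × 30² / 4 = 706.9 mm².
R_n = F_nv · A_b · n · n_s = 372 × 706.9 × 4 × 2 / 1000 = 2104 kN.
Allowable strength R_n/Ω = 2104 / 2 = 1050 kN.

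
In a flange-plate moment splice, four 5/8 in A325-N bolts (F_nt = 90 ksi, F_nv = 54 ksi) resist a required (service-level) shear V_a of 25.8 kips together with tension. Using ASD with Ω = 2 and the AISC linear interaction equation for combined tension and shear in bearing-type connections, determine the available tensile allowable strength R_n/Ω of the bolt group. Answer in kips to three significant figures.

A_b = π·0.625²/4 = 0.3068 in²; f_rv = 25.8 / (4 × 0.3068) = 21.02 ksi.
F'_nt = 1.3 F_nt − (Ω F_nt / F_nv) f_rv = 1.3·90 − (2·90/54)·21.02 = 46.92 ksi, capped at F_nt → F'_nt = 46.92 ksi.
R_n = F'_nt · A_b · n = 46.92 × 0.3068 × 4 = 57.58 kips.
Allowable strength R_n/Ω = 57.58 / 2 = 28.8 kips.

28.8 kips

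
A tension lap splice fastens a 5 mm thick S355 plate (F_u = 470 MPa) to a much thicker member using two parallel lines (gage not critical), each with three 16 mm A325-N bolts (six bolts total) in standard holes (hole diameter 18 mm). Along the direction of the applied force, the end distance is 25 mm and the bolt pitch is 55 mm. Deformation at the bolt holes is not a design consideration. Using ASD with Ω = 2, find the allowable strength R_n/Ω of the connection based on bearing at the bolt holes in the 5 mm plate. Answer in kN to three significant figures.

Per bolt r_n = 1.5 l_c t F_u ≤ 3.0 d t F_u; upper limit = 3.0 × 16 × 5 × 470 / 1000 = 112.8 kN.
Edge bolt: l_c = 25 − 18/2 = 16 mm → 1.5 × 16 × 5 × 470 / 1000 = 56.4 → r_n = 56.4 kN.
Interior bolts: l_c = 55 − 18 = 37 mm → 1.5 × 37 × 5 × 470 / 1000 = 130.4 → r_n = 112.8 kN.
R_n = 2 × 56.4 + 4 × 112.8 = 564 kN.
Allowable strength R_n/Ω = 564 / 2 = 282 kN.

282 kN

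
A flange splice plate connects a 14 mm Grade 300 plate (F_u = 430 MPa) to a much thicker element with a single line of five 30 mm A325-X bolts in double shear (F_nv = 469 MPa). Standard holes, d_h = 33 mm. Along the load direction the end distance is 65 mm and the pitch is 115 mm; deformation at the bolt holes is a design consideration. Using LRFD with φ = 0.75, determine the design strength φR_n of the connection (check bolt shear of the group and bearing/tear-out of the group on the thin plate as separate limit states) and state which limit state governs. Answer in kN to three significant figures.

1560 kN (bearing governs)

Bolt shear: A_b = π·30²/4 = 706.9 mm²; R_n = 469 × 706.9 × 5 × 2 / 1000 = 3315 kN → 0.75 × 3315 = 2490 kN.
Bearing (1.2 l_c t F_u ≤ 2.4 d t F_u): upper limit = 2.4·30·14·430 / 1000 = 433.4 kN.
  Edge l_c = 65 − 33/2 = 48.5 → r_n = 350.4 kN; interior l_c = 115 − 33 = 82 → r_n = 433.4 kN.
  R_n,bearing = 1·350.4 + 4·433.4 = 2084 kN → 0.75 × 2084 = 1560 kN.
Bearing governs: 1560 kN.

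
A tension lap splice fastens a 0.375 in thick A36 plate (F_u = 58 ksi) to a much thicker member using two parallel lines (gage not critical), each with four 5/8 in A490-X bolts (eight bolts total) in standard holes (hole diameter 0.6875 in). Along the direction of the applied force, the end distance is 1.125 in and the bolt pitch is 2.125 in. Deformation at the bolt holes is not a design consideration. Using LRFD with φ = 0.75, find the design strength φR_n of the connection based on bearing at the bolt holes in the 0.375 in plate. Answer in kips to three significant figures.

222 kips

Per bolt r_n = 1.5 l_c t F_u ≤ 3.0 d t F_u; upper limit = 3.0 × 0.625 × 0.375 × 58 = 40.78 kips.
Edge bolt: l_c = 1.125 − 0.6875/2 = 0.7812 in → 1.5 × 0.7812 × 0.375 × 58 = 25.49 → r_n = 25.49 kips.
Interior bolts: l_c = 2.125 − 0.6875 = 1.438 in → 1.5 × 1.438 × 0.375 × 58 = 46.9 → r_n = 40.78 kips.
R_n = 2 × 25.49 + 6 × 40.78 = 295.7 kips.
Design strength φR_n = 0.75 × 295.7 = 222 kips.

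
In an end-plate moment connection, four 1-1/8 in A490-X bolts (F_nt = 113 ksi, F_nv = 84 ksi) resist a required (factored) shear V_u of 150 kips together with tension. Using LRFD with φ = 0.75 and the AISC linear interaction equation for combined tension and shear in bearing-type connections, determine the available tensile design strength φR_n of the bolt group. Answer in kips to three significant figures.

A_b = π·1.125²/4 = 0.994 in²; f_rv = 150 / (4 × 0.994) = 37.73 ksi.
F'_nt = 1.3 F_nt − (F_nt / φF_nv) f_rv = 1.3·113 − (113/(0.75·84))·37.73 = 79.23 ksi, capped at F_nt → F'_nt = 79.23 ksi.
R_n = F'_nt · A_b · n = 79.23 × 0.994 × 4 = 315 kips.
Design strength φR_n = 0.75 × 315 = 236 kips.

236 kips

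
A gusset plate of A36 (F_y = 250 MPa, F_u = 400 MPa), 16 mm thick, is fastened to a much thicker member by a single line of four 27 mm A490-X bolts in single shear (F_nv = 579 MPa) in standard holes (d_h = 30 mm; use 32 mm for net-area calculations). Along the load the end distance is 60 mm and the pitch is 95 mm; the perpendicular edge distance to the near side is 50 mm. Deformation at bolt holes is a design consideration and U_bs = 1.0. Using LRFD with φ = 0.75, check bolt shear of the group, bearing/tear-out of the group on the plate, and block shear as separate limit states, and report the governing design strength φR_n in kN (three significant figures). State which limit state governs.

784 kN (block shear governs)

Bolt shear: A_b = π·27²/4 = 572.6 mm²; R_n = 579 × 572.6 × 4 × 1 / 1000 = 1326 kN → 0.75 × 1326 = 995 kN.
Bearing: edge l_c = 45, r_n = 345.6 kN; interior l_c = 65, r_n = 414.7 kN; R_n = 345.6 + 3·414.7 = 1590 kN → 1190 kN.
Block shear: A_gv = 5520, A_nv = 3728, A_nt = 544 mm²; R_n = min(0.6F_uA_nv, 0.6F_yA_gv) + U_bs·F_u·A_nt = 1046 kN → 784 kN.
Block shear governs: 784 kN.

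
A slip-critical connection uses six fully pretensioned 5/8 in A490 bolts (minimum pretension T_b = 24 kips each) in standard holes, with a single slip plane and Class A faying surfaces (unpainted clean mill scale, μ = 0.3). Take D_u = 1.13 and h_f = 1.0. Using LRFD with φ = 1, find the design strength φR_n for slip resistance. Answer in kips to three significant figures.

48.8 kips

R_n = μ · D_u · h_f · T_b · n_s · n_b = 0.3 × 1.13 × 1.0 × 24 × 1 × 6 = 48.82 kips.
Design strength φR_n = 1 × 48.82 = 48.8 kips.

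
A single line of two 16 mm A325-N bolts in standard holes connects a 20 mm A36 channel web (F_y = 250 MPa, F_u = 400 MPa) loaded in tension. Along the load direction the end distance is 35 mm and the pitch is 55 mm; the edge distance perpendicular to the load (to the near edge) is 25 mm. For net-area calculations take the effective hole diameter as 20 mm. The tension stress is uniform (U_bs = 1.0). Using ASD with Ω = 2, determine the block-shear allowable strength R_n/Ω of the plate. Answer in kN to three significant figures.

195 kN

Shear plane L_v = 35 + 1·55 = 90 mm; A_gv = 90 × 20 = 1800 mm².
A_nv = (90 − 1.5·20) × 20 = 1200 mm².
A_nt = (25 − 0.5·20) × 20 = 300 mm².
0.6 F_u A_nv = 288 kN; 0.6 F_y A_gv = 270 kN → shear yielding governs the shear term.
R_n = 270 + 1.0 × 400 × 300 / 1000 = 390 kN.
Allowable strength R_n/Ω = 390 / 2 = 195 kN.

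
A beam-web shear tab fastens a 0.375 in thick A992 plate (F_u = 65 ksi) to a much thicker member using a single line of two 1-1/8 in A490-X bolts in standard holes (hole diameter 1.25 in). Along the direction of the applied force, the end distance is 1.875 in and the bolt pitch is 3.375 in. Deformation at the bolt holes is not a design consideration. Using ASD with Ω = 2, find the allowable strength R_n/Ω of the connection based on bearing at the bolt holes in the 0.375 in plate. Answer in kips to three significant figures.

61.7 kips

Per bolt r_n = 1.5 l_c t F_u ≤ 3.0 d t F_u; upper limit = 3.0 × 1.125 × 0.375 × 65 = 82.27 kips.
Edge bolt: l_c = 1.875 − 1.25/2 = 1.25 in → 1.5 × 1.25 × 0.375 × 65 = 45.7 → r_n = 45.7 kips.
Interior bolts: l_c = 3.375 − 1.25 = 2.125 in → 1.5 × 2.125 × 0.375 × 65 = 77.7 → r_n = 77.7 kips.
R_n = 1 × 45.7 + 1 × 77.7 = 123.4 kips.
Allowable strength R_n/Ω = 123.4 / 2 = 61.7 kips.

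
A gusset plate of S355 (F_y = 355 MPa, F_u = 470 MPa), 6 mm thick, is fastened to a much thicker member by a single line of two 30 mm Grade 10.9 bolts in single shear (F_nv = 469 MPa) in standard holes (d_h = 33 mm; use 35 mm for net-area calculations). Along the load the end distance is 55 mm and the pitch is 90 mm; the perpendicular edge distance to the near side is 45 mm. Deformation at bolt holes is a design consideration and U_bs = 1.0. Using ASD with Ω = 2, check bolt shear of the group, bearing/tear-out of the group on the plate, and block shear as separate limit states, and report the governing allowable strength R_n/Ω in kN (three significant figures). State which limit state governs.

Bolt shear: A_b = π·30²/4 = 706.9 mm²; R_n = 469 × 706.9 × 2 × 1 / 1000 = 663 kN → 663 / 2 = 332 kN.
Bearing: edge l_c = 38.5, r_n = 130.3 kN; interior l_c = 57, r_n = 192.9 kN; R_n = 130.3 + 1·192.9 = 323.2 kN → 162 kN.
Block shear: A_gv = 870, A_nv = 555, A_nt = 165 mm²; R_n = min(0.6F_uA_nv, 0.6F_yA_gv) + U_bs·F_u·A_nt = 234.1 kN → 117 kN.
Block shear governs: 117 kN.

117 kN (block shear governs)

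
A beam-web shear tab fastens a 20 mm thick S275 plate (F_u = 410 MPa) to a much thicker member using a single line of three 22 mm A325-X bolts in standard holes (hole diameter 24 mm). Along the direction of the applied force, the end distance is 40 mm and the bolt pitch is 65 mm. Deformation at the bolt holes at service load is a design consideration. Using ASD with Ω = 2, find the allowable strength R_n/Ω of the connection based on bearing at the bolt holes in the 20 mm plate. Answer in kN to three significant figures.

541 kN

Per bolt r_n = 1.2 l_c t F_u ≤ 2.4 d t F_u; upper limit = 2.4 × 22 × 20 × 410 / 1000 = 433 kN.
Edge bolt: l_c = 40 − 24/2 = 28 mm → 1.2 × 28 × 20 × 410 / 1000 = 275.5 → r_n = 275.5 kN.
Interior bolts: l_c = 65 − 24 = 41 mm → 1.2 × 41 × 20 × 410 / 1000 = 403.4 → r_n = 403.4 kN.
R_n = 1 × 275.5 + 2 × 403.4 = 1082 kN.
Allowable strength R_n/Ω = 1082 / 2 = 541 kN.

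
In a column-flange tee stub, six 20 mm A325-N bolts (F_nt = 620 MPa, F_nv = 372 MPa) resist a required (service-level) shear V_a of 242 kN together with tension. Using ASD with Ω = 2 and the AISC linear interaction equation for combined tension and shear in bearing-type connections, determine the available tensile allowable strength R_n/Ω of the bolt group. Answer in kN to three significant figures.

A_b = π·20²/4 = 314.2 mm²; f_rv = 242 × 1000 / (6 × 314.2) = 128.4 MPa.
F'_nt = 1.3 F_nt − (Ω F_nt / F_nv) f_rv = 1.3·620 − (2·620/372)·128.4 = 378.1 MPa, capped at F_nt → F'_nt = 378.1 MPa.
R_n = F'_nt · A_b · n = 378.1 × 314.2 × 6 / 1000 = 712.6 kN.
Allowable strength R_n/Ω = 712.6 / 2 = 356 kN.

356 kN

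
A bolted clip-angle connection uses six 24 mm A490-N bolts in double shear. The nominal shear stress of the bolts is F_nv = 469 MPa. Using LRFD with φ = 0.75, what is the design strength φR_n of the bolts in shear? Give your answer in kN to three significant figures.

1910 kN

A_b = π × 24² / 4 = 452.4 mm².
R_n = F_nv · A_b · n · n_s = 469 × 452.4 × 6 × 2 / 1000 = 2546 kN.
Design strength φR_n = 0.75 × 2546 = 1910 kN.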